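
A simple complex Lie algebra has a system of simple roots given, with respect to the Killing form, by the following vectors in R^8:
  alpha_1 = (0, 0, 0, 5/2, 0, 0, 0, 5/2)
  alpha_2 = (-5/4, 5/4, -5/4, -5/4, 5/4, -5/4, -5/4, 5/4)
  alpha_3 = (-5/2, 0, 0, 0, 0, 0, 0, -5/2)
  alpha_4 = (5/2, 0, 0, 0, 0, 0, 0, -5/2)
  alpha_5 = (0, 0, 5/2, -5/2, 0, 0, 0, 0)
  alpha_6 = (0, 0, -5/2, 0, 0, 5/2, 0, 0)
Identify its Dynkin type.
Compute the Cartan integers a_ij = 2(alpha_i, alpha_j)/(alpha_j, alpha_j); the resulting 6x6 Cartan matrix is
[[2, 0, -1, -1, -1, 0], [0, 2, 0, -1, 0, 0], [-1, 0, 2, 0, 0, 0], [-1, -1, 0, 2, 0, 0], [-1, 0, 0, 0, 2, -1], [0, 0, 0, 0, -1, 2]].
All simple roots have the same length, so the diagram is simply laced. The associated Dynkin diagram is a chain of 5 nodes with one extra node attached to the third node from one end (E_6), so the type is E_6.

E_6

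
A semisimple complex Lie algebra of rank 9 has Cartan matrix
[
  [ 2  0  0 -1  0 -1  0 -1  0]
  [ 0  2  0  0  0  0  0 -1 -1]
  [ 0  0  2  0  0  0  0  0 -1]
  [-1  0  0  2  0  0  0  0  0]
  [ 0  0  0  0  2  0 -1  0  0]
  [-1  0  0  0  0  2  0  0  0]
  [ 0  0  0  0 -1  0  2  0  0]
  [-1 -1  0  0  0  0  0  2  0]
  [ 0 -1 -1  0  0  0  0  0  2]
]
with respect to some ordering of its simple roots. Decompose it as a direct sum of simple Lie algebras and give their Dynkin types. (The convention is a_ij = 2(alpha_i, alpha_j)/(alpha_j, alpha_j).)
type A_2 + type D_7

The diagram associated to this matrix has two connected components: the simple roots {alpha_5, alpha_7} form a chain of 2 nodes with single edges (A_2), and {alpha_1, alpha_2, alpha_3, alpha_4, alpha_6, alpha_8, alpha_9} form a chain of 5 nodes with a fork of two nodes at one end (D_7). A semisimple Lie algebra decomposes uniquely as the direct sum of simple ideals, one per connected component of its Dynkin diagram, so g ≅ A_2 ⊕ D_7 (dimension 8 + 91 = 99).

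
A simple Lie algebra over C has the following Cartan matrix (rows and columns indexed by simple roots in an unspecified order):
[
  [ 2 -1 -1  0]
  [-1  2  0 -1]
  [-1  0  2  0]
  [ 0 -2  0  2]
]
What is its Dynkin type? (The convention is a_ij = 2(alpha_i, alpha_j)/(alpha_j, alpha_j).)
The matrix has rank 4 with 2's on the diagonal. Reading the off-diagonal entries as Dynkin edges (a single edge where a_ij = a_ji = -1; a double or triple edge where a_ij * a_ji = 2 or 3), the diagram is a chain of 4 nodes with a double edge at one end; the terminal node there is the unique long simple root (C_4). One simple-root ordering that puts it in standard form is (alpha_3, alpha_1, alpha_2, alpha_4). So the algebra is type C_4, i.e. sp(8).

C4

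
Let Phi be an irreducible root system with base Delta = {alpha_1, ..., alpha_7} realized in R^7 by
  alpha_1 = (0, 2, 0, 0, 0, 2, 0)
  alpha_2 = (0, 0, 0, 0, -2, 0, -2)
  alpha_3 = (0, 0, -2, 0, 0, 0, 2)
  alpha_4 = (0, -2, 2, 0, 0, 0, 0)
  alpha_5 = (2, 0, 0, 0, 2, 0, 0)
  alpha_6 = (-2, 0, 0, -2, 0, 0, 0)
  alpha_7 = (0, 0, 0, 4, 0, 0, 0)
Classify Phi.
Compute the Cartan integers a_ij = 2(alpha_i, alpha_j)/(alpha_j, alpha_j); the resulting 7x7 Cartan matrix is
[[2, 0, 0, -1, 0, 0, 0], [0, 2, -1, 0, -1, 0, 0], [0, -1, 2, -1, 0, 0, 0], [-1, 0, -1, 2, 0, 0, 0], [0, -1, 0, 0, 2, -1, 0], [0, 0, 0, 0, -1, 2, -1], [0, 0, 0, 0, 0, -2, 2]].
The roots have two lengths (squared-length ratio 2:1); the short ones are alpha_{1,2,3,4,5,6}. The associated Dynkin diagram is a chain of 7 nodes with a double edge at one end; the terminal node there is the unique long simple root (C_7), so the type is C_7 (the algebra sp(14)).

C_7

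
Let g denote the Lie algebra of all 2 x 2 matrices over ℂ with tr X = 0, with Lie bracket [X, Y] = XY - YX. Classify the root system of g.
This is sl(2), which has dimension 2^2 - 1 = 3 and rank 2 - 1 = 1 (a Cartan subalgebra is the diagonal traceless matrices). In the classification of classical Lie algebras, the special linear algebra sl(n+1) has type A_n; here n = 1, so the Dynkin diagram is a chain of 1 nodes with single edges (A_1). Hence the type is A_1.

type A_1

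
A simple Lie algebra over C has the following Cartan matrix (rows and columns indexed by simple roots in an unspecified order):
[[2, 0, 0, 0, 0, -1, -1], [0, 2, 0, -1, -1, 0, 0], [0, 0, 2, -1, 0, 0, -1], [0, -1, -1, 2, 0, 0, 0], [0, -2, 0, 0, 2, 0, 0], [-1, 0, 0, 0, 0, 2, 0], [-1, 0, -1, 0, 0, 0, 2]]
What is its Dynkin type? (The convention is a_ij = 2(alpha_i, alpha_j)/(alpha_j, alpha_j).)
C_7 (sp(14))

The matrix has rank 7 with 2's on the diagonal. Reading the off-diagonal entries as Dynkin edges (a single edge where a_ij = a_ji = -1; a double or triple edge where a_ij * a_ji = 2 or 3), the diagram is a chain of 7 nodes with a double edge at one end; the terminal node there is the unique long simple root (C_7). One simple-root ordering that puts it in standard form is (alpha_6, alpha_1, alpha_7, alpha_3, alpha_4, alpha_2, alpha_5). So the algebra is type C_7, i.e. sp(14).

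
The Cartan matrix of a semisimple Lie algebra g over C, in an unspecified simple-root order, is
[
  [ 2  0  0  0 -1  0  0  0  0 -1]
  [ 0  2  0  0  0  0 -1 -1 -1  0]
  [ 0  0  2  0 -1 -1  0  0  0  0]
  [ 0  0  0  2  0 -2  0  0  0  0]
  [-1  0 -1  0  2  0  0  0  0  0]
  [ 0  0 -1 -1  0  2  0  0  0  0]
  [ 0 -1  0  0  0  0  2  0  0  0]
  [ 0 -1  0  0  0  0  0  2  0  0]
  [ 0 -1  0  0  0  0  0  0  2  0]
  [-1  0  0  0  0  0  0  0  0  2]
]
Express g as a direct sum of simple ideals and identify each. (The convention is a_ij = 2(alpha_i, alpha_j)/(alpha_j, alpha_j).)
C6 ⊕ D4

The diagram associated to this matrix has two connected components: the simple roots {alpha_1, alpha_3, alpha_4, alpha_5, alpha_6, alpha_10} form a chain of 6 nodes with a double edge at one end; the terminal node there is the unique long simple root (C_6), and {alpha_2, alpha_7, alpha_8, alpha_9} form a chain of 2 nodes with a fork of two nodes at one end (D_4). A semisimple Lie algebra decomposes uniquely as the direct sum of simple ideals, one per connected component of its Dynkin diagram, so g ≅ C_6 ⊕ D_4 (dimension 78 + 28 = 106).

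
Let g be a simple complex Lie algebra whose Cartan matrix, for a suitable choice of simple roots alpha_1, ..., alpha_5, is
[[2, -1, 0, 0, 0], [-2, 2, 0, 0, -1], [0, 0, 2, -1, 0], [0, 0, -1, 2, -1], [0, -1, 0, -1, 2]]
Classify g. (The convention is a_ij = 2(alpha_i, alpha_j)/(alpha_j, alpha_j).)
B_5 (so(11))

The matrix has rank 5 with 2's on the diagonal. Reading the off-diagonal entries as Dynkin edges (a single edge where a_ij = a_ji = -1; a double or triple edge where a_ij * a_ji = 2 or 3), the diagram is a chain of 5 nodes with a double edge at one end; the terminal node there is the unique short simple root (B_5). One simple-root ordering that puts it in standard form is (alpha_3, alpha_4, alpha_5, alpha_2, alpha_1). So the algebra is type B_5, i.e. so(11).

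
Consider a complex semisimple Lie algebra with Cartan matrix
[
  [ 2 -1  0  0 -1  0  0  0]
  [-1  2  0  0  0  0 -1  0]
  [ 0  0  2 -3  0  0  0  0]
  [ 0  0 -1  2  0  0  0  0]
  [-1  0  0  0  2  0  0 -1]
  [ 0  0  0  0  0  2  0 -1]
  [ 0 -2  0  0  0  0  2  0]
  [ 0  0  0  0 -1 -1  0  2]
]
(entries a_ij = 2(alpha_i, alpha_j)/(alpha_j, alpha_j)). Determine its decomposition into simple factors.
The diagram associated to this matrix has two connected components: the simple roots {alpha_1, alpha_2, alpha_5, alpha_6, alpha_7, alpha_8} form a chain of 6 nodes with a double edge at one end; the terminal node there is the unique long simple root (C_6), and {alpha_3, alpha_4} form two nodes joined by a triple edge (G_2). A semisimple Lie algebra decomposes uniquely as the direct sum of simple ideals, one per connected component of its Dynkin diagram, so g ≅ C_6 ⊕ G_2 (dimension 78 + 14 = 92).

C6 ⊕ G2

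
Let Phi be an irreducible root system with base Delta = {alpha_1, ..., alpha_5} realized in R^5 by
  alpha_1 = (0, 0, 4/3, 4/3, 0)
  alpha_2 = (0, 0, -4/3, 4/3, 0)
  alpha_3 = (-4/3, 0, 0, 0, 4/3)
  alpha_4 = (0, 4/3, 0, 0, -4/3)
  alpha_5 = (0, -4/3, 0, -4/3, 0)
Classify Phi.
Compute the Cartan integers a_ij = 2(alpha_i, alpha_j)/(alpha_j, alpha_j); the resulting 5x5 Cartan matrix is
[[2, 0, 0, 0, -1], [0, 2, 0, 0, -1], [0, 0, 2, -1, 0], [0, 0, -1, 2, -1], [-1, -1, 0, -1, 2]].
All simple roots have the same length, so the diagram is simply laced. The associated Dynkin diagram is a chain of 3 nodes with a fork of two nodes at one end (D_5), so the type is D_5 (the algebra so(10)).

type D_5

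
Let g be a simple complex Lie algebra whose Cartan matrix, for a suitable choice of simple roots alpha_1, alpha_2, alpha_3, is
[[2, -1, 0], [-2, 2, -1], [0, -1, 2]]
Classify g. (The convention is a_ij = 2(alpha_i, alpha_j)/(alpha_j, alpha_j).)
The matrix has rank 3 with 2's on the diagonal. Reading the off-diagonal entries as Dynkin edges (a single edge where a_ij = a_ji = -1; a double or triple edge where a_ij * a_ji = 2 or 3), the diagram is a chain of 3 nodes with a double edge at one end; the terminal node there is the unique short simple root (B_3). One simple-root ordering that puts it in standard form is (alpha_3, alpha_2, alpha_1). So the algebra is type B_3, i.e. so(7).

B_3 (so(7))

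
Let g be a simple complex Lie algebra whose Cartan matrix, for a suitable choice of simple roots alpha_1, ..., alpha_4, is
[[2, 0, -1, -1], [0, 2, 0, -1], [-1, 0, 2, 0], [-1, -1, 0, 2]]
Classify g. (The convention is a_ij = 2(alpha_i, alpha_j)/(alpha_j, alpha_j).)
The matrix has rank 4 with 2's on the diagonal. Reading the off-diagonal entries as Dynkin edges (a single edge where a_ij = a_ji = -1; a double or triple edge where a_ij * a_ji = 2 or 3), the diagram is a chain of 4 nodes with single edges (A_4). One simple-root ordering that puts it in standard form is (alpha_3, alpha_1, alpha_4, alpha_2). So the algebra is type A_4, i.e. sl(5).

A_4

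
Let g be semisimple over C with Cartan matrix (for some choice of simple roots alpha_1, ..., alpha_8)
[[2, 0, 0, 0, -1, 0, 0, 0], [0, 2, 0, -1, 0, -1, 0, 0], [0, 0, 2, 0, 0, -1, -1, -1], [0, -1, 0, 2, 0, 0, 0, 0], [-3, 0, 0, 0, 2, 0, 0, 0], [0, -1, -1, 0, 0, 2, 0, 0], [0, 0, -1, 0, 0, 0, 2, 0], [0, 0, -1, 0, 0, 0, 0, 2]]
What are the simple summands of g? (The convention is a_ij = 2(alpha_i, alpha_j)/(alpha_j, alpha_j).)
The diagram associated to this matrix has two connected components: the simple roots {alpha_2, alpha_3, alpha_4, alpha_6, alpha_7, alpha_8} form a chain of 4 nodes with a fork of two nodes at one end (D_6), and {alpha_1, alpha_5} form two nodes joined by a triple edge (G_2). A semisimple Lie algebra decomposes uniquely as the direct sum of simple ideals, one per connected component of its Dynkin diagram, so g ≅ D_6 ⊕ G_2 (dimension 66 + 14 = 80).

type D_6 ⊕ type G_2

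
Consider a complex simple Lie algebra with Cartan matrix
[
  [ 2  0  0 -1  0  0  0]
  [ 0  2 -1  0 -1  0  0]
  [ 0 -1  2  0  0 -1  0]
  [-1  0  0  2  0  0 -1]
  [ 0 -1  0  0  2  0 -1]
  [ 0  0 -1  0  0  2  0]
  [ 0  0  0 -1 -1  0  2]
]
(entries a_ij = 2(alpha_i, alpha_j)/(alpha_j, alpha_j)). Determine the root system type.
type A_7

The matrix has rank 7 with 2's on the diagonal. Reading the off-diagonal entries as Dynkin edges (a single edge where a_ij = a_ji = -1; a double or triple edge where a_ij * a_ji = 2 or 3), the diagram is a chain of 7 nodes with single edges (A_7). One simple-root ordering that puts it in standard form is (alpha_6, alpha_3, alpha_2, alpha_5, alpha_7, alpha_4, alpha_1). So the algebra is type A_7, i.e. sl(8).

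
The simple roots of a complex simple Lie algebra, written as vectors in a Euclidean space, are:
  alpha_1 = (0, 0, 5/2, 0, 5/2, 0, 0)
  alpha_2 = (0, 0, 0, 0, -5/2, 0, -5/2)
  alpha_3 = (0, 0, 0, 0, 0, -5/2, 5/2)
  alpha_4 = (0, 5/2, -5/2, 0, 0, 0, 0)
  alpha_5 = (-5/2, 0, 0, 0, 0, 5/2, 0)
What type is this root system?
Compute the Cartan integers a_ij = 2(alpha_i, alpha_j)/(alpha_j, alpha_j); the resulting 5x5 Cartan matrix is
[[2, -1, 0, -1, 0], [-1, 2, -1, 0, 0], [0, -1, 2, 0, -1], [-1, 0, 0, 2, 0], [0, 0, -1, 0, 2]].
All simple roots have the same length, so the diagram is simply laced. The associated Dynkin diagram is a chain of 5 nodes with single edges (A_5), so the type is A_5 (the algebra sl(6)).

A_5 (sl(6))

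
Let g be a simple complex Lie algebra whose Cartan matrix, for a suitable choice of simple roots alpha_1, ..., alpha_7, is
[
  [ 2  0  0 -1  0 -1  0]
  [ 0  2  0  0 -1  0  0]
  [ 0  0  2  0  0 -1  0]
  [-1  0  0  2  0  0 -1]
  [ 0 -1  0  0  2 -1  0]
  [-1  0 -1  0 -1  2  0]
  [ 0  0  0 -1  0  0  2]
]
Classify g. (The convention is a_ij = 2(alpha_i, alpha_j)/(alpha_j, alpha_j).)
E7

The matrix has rank 7 with 2's on the diagonal. Reading the off-diagonal entries as Dynkin edges (a single edge where a_ij = a_ji = -1; a double or triple edge where a_ij * a_ji = 2 or 3), the diagram is a chain of 6 nodes with one extra node attached to the third node from one end (E_7). One simple-root ordering that puts it in standard form is (alpha_2, alpha_3, alpha_5, alpha_6, alpha_1, alpha_4, alpha_7). So the algebra is type E_7.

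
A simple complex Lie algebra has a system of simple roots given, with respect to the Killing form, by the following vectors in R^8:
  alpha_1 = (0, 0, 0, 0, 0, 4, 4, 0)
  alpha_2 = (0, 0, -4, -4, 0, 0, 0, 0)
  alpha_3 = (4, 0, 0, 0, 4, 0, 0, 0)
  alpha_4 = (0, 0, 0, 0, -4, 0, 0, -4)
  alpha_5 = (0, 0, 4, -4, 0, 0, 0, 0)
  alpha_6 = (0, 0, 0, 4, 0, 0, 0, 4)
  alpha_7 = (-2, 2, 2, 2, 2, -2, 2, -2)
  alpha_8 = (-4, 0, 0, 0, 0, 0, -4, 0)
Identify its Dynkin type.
Compute the Cartan integers a_ij = 2(alpha_i, alpha_j)/(alpha_j, alpha_j); the resulting 8x8 Cartan matrix is
[[2, 0, 0, 0, 0, 0, 0, -1], [0, 2, 0, 0, 0, -1, -1, 0], [0, 0, 2, -1, 0, 0, 0, -1], [0, 0, -1, 2, 0, -1, 0, 0], [0, 0, 0, 0, 2, -1, 0, 0], [0, -1, 0, -1, -1, 2, 0, 0], [0, -1, 0, 0, 0, 0, 2, 0], [-1, 0, -1, 0, 0, 0, 0, 2]].
All simple roots have the same length, so the diagram is simply laced. The associated Dynkin diagram is a chain of 7 nodes with one extra node attached to the third node from one end (E_8), so the type is E_8.

type E_8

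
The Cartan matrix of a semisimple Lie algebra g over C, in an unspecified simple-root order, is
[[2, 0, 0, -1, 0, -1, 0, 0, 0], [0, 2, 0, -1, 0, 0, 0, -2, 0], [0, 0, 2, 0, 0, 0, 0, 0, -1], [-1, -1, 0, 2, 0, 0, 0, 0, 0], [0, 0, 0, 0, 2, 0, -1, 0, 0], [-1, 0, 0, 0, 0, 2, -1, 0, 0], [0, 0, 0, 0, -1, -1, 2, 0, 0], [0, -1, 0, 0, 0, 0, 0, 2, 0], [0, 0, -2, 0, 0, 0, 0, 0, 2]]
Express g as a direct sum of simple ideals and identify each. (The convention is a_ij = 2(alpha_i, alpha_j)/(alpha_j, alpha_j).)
The diagram associated to this matrix has two connected components: the simple roots {alpha_3, alpha_9} form a chain of 2 nodes with a double edge at one end; the terminal node there is the unique short simple root (B_2), and {alpha_1, alpha_2, alpha_4, alpha_5, alpha_6, alpha_7, alpha_8} form a chain of 7 nodes with a double edge at one end; the terminal node there is the unique short simple root (B_7). A semisimple Lie algebra decomposes uniquely as the direct sum of simple ideals, one per connected component of its Dynkin diagram, so g ≅ B_2 ⊕ B_7 (dimension 10 + 105 = 115).

type B_2 + type B_7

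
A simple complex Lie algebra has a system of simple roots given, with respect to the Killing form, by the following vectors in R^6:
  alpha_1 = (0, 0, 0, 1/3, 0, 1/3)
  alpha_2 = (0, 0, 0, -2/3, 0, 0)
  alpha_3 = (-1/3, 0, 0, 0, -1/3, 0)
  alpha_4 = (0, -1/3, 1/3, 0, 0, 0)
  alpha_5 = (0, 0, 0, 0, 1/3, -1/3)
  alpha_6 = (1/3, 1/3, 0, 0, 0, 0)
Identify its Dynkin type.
C_6 (sp(12))

Compute the Cartan integers a_ij = 2(alpha_i, alpha_j)/(alpha_j, alpha_j); the resulting 6x6 Cartan matrix is
[[2, -1, 0, 0, -1, 0], [-2, 2, 0, 0, 0, 0], [0, 0, 2, 0, -1, -1], [0, 0, 0, 2, 0, -1], [-1, 0, -1, 0, 2, 0], [0, 0, -1, -1, 0, 2]].
The roots have two lengths (squared-length ratio 2:1); the short ones are alpha_{1,3,4,5,6}. The associated Dynkin diagram is a chain of 6 nodes with a double edge at one end; the terminal node there is the unique long simple root (C_6), so the type is C_6 (the algebra sp(12)).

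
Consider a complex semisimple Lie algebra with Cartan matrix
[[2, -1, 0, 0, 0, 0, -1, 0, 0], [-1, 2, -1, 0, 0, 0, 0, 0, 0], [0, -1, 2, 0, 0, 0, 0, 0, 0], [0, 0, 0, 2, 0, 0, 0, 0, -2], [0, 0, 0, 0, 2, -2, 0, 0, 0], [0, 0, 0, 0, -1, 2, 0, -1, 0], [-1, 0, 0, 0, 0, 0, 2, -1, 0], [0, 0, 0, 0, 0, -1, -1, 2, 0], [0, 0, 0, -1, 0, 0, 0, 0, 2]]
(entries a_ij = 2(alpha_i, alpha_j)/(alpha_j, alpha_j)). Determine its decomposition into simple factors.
The diagram associated to this matrix has two connected components: the simple roots {alpha_4, alpha_9} form a chain of 2 nodes with a double edge at one end; the terminal node there is the unique short simple root (B_2), and {alpha_1, alpha_2, alpha_3, alpha_5, alpha_6, alpha_7, alpha_8} form a chain of 7 nodes with a double edge at one end; the terminal node there is the unique long simple root (C_7). A semisimple Lie algebra decomposes uniquely as the direct sum of simple ideals, one per connected component of its Dynkin diagram, so g ≅ B_2 ⊕ C_7 (dimension 10 + 105 = 115).

B_2 ⊕ C_7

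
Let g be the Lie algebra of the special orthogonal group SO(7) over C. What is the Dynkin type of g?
B_3 (so(7))

This is so(7) with 7 odd, which has dimension 7(7-1)/2 = 21 and rank (7-1)/2 = 3. In the classification of classical Lie algebras, the orthogonal algebra so(2n+1) in an odd number of variables has type B_n; here n = 3, so the Dynkin diagram is a chain of 3 nodes with a double edge at one end; the terminal node there is the unique short simple root (B_3). Hence the type is B_3.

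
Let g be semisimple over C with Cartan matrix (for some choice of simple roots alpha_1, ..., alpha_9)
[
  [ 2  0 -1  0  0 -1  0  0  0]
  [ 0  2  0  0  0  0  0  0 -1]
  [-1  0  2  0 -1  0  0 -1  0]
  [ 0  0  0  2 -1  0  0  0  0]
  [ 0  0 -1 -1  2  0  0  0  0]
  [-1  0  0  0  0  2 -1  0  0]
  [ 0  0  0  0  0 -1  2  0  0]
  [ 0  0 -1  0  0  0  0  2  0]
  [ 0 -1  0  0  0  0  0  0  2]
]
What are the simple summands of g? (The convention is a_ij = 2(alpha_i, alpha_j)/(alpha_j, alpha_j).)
type A_2 + type E_7

The diagram associated to this matrix has two connected components: the simple roots {alpha_2, alpha_9} form a chain of 2 nodes with single edges (A_2), and {alpha_1, alpha_3, alpha_4, alpha_5, alpha_6, alpha_7, alpha_8} form a chain of 6 nodes with one extra node attached to the third node from one end (E_7). A semisimple Lie algebra decomposes uniquely as the direct sum of simple ideals, one per connected component of its Dynkin diagram, so g ≅ A_2 ⊕ E_7 (dimension 8 + 133 = 141).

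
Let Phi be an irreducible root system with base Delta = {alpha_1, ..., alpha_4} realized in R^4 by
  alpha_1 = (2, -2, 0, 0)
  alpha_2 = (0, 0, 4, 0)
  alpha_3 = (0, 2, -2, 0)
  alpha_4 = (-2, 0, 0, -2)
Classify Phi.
type C_4

Compute the Cartan integers a_ij = 2(alpha_i, alpha_j)/(alpha_j, alpha_j); the resulting 4x4 Cartan matrix is
[[2, 0, -1, -1], [0, 2, -2, 0], [-1, -1, 2, 0], [-1, 0, 0, 2]].
The roots have two lengths (squared-length ratio 2:1); the short ones are alpha_{1,3,4}. The associated Dynkin diagram is a chain of 4 nodes with a double edge at one end; the terminal node there is the unique long simple root (C_4), so the type is C_4 (the algebra sp(8)).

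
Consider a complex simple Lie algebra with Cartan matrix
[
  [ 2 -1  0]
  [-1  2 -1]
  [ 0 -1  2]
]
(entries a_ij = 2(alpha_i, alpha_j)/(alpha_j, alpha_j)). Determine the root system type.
A3

The matrix has rank 3 with 2's on the diagonal. Reading the off-diagonal entries as Dynkin edges (a single edge where a_ij = a_ji = -1; a double or triple edge where a_ij * a_ji = 2 or 3), the diagram is a chain of 3 nodes with single edges (A_3). One simple-root ordering that puts it in standard form is (alpha_3, alpha_2, alpha_1). So the algebra is type A_3, i.e. sl(4).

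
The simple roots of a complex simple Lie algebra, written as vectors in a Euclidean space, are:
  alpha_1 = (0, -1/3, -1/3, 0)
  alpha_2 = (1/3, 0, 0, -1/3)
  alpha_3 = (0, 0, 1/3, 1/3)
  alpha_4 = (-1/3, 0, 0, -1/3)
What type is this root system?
D4

Compute the Cartan integers a_ij = 2(alpha_i, alpha_j)/(alpha_j, alpha_j); the resulting 4x4 Cartan matrix is
[[2, 0, -1, 0], [0, 2, -1, 0], [-1, -1, 2, -1], [0, 0, -1, 2]].
All simple roots have the same length, so the diagram is simply laced. The associated Dynkin diagram is a chain of 2 nodes with a fork of two nodes at one end (D_4), so the type is D_4 (the algebra so(8)).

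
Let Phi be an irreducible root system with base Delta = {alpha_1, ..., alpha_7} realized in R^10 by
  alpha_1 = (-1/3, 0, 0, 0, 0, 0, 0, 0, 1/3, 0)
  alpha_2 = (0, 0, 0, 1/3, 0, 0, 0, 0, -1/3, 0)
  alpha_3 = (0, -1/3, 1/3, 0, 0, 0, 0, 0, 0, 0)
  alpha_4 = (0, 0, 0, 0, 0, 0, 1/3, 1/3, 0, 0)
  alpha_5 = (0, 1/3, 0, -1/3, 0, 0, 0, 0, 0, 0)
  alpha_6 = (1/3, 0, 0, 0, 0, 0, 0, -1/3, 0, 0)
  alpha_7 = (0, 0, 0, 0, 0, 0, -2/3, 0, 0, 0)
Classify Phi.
Compute the Cartan integers a_ij = 2(alpha_i, alpha_j)/(alpha_j, alpha_j); the resulting 7x7 Cartan matrix is
[[2, -1, 0, 0, 0, -1, 0], [-1, 2, 0, 0, -1, 0, 0], [0, 0, 2, 0, -1, 0, 0], [0, 0, 0, 2, 0, -1, -1], [0, -1, -1, 0, 2, 0, 0], [-1, 0, 0, -1, 0, 2, 0], [0, 0, 0, -2, 0, 0, 2]].
The roots have two lengths (squared-length ratio 2:1); the short ones are alpha_{1,2,3,4,5,6}. The associated Dynkin diagram is a chain of 7 nodes with a double edge at one end; the terminal node there is the unique long simple root (C_7), so the type is C_7 (the algebra sp(14)).

C_7 (sp(14))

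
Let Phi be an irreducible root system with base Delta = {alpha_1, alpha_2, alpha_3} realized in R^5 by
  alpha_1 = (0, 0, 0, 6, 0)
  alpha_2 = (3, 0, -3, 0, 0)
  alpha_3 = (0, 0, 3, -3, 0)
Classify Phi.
type C_3

Compute the Cartan integers a_ij = 2(alpha_i, alpha_j)/(alpha_j, alpha_j); the resulting 3x3 Cartan matrix is
[[2, 0, -2], [0, 2, -1], [-1, -1, 2]].
The roots have two lengths (squared-length ratio 2:1); the short ones are alpha_{2,3}. The associated Dynkin diagram is a chain of 3 nodes with a double edge at one end; the terminal node there is the unique long simple root (C_3), so the type is C_3 (the algebra sp(6)).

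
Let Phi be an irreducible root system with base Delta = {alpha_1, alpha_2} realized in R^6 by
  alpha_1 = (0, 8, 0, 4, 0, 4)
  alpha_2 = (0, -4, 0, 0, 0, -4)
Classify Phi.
Compute the Cartan integers a_ij = 2(alpha_i, alpha_j)/(alpha_j, alpha_j); the resulting 2x2 Cartan matrix is
[[2, -3], [-1, 2]].
The roots have two lengths (squared-length ratio 3:1); the short ones are alpha_{2}. The associated Dynkin diagram is two nodes joined by a triple edge (G_2), so the type is G_2.

G2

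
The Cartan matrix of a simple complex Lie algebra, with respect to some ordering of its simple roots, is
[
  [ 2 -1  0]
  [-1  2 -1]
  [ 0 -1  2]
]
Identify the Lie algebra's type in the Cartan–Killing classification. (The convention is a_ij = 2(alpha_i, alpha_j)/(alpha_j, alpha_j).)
The matrix has rank 3 with 2's on the diagonal. Reading the off-diagonal entries as Dynkin edges (a single edge where a_ij = a_ji = -1; a double or triple edge where a_ij * a_ji = 2 or 3), the diagram is a chain of 3 nodes with single edges (A_3). One simple-root ordering that puts it in standard form is (alpha_1, alpha_2, alpha_3). So the algebra is type A_3, i.e. sl(4).

type A_3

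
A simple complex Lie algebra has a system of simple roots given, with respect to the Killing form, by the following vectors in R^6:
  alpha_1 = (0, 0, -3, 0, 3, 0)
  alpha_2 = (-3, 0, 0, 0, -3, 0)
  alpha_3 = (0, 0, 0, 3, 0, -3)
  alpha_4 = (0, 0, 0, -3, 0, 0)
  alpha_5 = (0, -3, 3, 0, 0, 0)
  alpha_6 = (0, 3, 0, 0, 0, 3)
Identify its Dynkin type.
B_6 (so(13))

Compute the Cartan integers a_ij = 2(alpha_i, alpha_j)/(alpha_j, alpha_j); the resulting 6x6 Cartan matrix is
[[2, -1, 0, 0, -1, 0], [-1, 2, 0, 0, 0, 0], [0, 0, 2, -2, 0, -1], [0, 0, -1, 2, 0, 0], [-1, 0, 0, 0, 2, -1], [0, 0, -1, 0, -1, 2]].
The roots have two lengths (squared-length ratio 2:1); the short ones are alpha_{4}. The associated Dynkin diagram is a chain of 6 nodes with a double edge at one end; the terminal node there is the unique short simple root (B_6), so the type is B_6 (the algebra so(13)).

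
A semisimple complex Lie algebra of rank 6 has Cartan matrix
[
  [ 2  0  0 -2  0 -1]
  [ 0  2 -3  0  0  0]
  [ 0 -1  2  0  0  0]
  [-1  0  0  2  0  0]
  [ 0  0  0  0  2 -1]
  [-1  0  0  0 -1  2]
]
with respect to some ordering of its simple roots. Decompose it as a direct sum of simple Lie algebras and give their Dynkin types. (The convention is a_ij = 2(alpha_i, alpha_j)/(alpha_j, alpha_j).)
The diagram associated to this matrix has two connected components: the simple roots {alpha_1, alpha_4, alpha_5, alpha_6} form a chain of 4 nodes with a double edge at one end; the terminal node there is the unique short simple root (B_4), and {alpha_2, alpha_3} form two nodes joined by a triple edge (G_2). A semisimple Lie algebra decomposes uniquely as the direct sum of simple ideals, one per connected component of its Dynkin diagram, so g ≅ B_4 ⊕ G_2 (dimension 36 + 14 = 50).

B_4 (so(9)) ⊕ G_2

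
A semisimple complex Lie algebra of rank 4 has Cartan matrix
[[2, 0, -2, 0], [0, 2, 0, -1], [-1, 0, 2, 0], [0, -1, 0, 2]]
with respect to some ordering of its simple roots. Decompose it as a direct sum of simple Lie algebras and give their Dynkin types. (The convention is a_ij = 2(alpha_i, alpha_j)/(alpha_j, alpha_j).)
A2 + B2

The diagram associated to this matrix has two connected components: the simple roots {alpha_2, alpha_4} form a chain of 2 nodes with single edges (A_2), and {alpha_1, alpha_3} form a chain of 2 nodes with a double edge at one end; the terminal node there is the unique short simple root (B_2). A semisimple Lie algebra decomposes uniquely as the direct sum of simple ideals, one per connected component of its Dynkin diagram, so g ≅ A_2 ⊕ B_2 (dimension 8 + 10 = 18).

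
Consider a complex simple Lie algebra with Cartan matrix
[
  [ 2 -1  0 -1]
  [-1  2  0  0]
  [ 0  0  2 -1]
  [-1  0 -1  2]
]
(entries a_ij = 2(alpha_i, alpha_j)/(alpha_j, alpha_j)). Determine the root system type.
The matrix has rank 4 with 2's on the diagonal. Reading the off-diagonal entries as Dynkin edges (a single edge where a_ij = a_ji = -1; a double or triple edge where a_ij * a_ji = 2 or 3), the diagram is a chain of 4 nodes with single edges (A_4). One simple-root ordering that puts it in standard form is (alpha_2, alpha_1, alpha_4, alpha_3). So the algebra is type A_4, i.e. sl(5).

type A_4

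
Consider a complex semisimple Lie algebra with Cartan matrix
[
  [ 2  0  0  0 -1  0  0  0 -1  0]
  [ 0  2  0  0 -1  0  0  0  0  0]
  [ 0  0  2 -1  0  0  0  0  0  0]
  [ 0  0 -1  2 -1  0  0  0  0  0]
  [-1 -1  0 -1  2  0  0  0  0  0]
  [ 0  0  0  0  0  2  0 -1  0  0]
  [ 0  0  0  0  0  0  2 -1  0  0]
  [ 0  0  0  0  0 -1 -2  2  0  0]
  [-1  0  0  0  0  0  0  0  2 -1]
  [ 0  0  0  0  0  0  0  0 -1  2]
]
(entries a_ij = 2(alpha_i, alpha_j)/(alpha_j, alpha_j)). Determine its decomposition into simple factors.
The diagram associated to this matrix has two connected components: the simple roots {alpha_6, alpha_7, alpha_8} form a chain of 3 nodes with a double edge at one end; the terminal node there is the unique short simple root (B_3), and {alpha_1, alpha_2, alpha_3, alpha_4, alpha_5, alpha_9, alpha_10} form a chain of 6 nodes with one extra node attached to the third node from one end (E_7). A semisimple Lie algebra decomposes uniquely as the direct sum of simple ideals, one per connected component of its Dynkin diagram, so g ≅ B_3 ⊕ E_7 (dimension 21 + 133 = 154).

B_3 (so(7)) + E_7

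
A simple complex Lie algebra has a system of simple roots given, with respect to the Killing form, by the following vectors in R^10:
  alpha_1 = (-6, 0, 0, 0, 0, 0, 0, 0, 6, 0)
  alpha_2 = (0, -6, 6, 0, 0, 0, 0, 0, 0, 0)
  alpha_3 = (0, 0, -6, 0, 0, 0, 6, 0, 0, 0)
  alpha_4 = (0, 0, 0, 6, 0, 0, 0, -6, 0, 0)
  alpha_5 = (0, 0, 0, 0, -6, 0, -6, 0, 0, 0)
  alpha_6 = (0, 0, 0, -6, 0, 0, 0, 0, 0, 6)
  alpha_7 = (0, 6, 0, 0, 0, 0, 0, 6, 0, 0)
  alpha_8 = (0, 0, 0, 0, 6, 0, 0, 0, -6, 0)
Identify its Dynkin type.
A8

Compute the Cartan integers a_ij = 2(alpha_i, alpha_j)/(alpha_j, alpha_j); the resulting 8x8 Cartan matrix is
[[2, 0, 0, 0, 0, 0, 0, -1], [0, 2, -1, 0, 0, 0, -1, 0], [0, -1, 2, 0, -1, 0, 0, 0], [0, 0, 0, 2, 0, -1, -1, 0], [0, 0, -1, 0, 2, 0, 0, -1], [0, 0, 0, -1, 0, 2, 0, 0], [0, -1, 0, -1, 0, 0, 2, 0], [-1, 0, 0, 0, -1, 0, 0, 2]].
All simple roots have the same length, so the diagram is simply laced. The associated Dynkin diagram is a chain of 8 nodes with single edges (A_8), so the type is A_8 (the algebra sl(9)).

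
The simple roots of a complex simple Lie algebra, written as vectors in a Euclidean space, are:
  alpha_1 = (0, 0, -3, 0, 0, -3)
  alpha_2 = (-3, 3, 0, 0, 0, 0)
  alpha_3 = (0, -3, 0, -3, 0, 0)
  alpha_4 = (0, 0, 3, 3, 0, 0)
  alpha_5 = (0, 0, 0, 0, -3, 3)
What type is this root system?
A_5

Compute the Cartan integers a_ij = 2(alpha_i, alpha_j)/(alpha_j, alpha_j); the resulting 5x5 Cartan matrix is
[[2, 0, 0, -1, -1], [0, 2, -1, 0, 0], [0, -1, 2, -1, 0], [-1, 0, -1, 2, 0], [-1, 0, 0, 0, 2]].
All simple roots have the same length, so the diagram is simply laced. The associated Dynkin diagram is a chain of 5 nodes with single edges (A_5), so the type is A_5 (the algebra sl(6)).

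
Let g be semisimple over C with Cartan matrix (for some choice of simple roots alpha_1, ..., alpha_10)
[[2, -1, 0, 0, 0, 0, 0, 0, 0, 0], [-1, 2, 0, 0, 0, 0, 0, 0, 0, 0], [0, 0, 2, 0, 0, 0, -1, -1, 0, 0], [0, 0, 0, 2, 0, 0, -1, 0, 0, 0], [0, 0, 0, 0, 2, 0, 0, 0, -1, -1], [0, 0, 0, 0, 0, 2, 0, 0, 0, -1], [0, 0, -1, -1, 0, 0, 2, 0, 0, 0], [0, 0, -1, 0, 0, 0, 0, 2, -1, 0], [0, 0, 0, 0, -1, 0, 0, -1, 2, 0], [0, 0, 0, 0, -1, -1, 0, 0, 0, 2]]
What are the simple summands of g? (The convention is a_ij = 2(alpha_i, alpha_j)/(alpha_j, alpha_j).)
A2 ⊕ A8

The diagram associated to this matrix has two connected components: the simple roots {alpha_1, alpha_2} form a chain of 2 nodes with single edges (A_2), and {alpha_3, alpha_4, alpha_5, alpha_6, alpha_7, alpha_8, alpha_9, alpha_10} form a chain of 8 nodes with single edges (A_8). A semisimple Lie algebra decomposes uniquely as the direct sum of simple ideals, one per connected component of its Dynkin diagram, so g ≅ A_2 ⊕ A_8 (dimension 8 + 80 = 88).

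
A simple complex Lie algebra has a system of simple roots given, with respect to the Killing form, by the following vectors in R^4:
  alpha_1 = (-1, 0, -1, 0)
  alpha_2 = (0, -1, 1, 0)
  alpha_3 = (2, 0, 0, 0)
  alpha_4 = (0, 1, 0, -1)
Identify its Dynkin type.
Compute the Cartan integers a_ij = 2(alpha_i, alpha_j)/(alpha_j, alpha_j); the resulting 4x4 Cartan matrix is
[[2, -1, -1, 0], [-1, 2, 0, -1], [-2, 0, 2, 0], [0, -1, 0, 2]].
The roots have two lengths (squared-length ratio 2:1); the short ones are alpha_{1,2,4}. The associated Dynkin diagram is a chain of 4 nodes with a double edge at one end; the terminal node there is the unique long simple root (C_4), so the type is C_4 (the algebra sp(8)).

type C_4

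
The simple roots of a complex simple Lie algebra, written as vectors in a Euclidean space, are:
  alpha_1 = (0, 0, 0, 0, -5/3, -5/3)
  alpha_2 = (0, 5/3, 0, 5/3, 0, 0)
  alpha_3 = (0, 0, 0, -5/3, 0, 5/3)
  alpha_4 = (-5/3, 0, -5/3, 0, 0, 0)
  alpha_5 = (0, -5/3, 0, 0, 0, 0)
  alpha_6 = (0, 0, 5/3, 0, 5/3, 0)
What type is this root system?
B6

Compute the Cartan integers a_ij = 2(alpha_i, alpha_j)/(alpha_j, alpha_j); the resulting 6x6 Cartan matrix is
[[2, 0, -1, 0, 0, -1], [0, 2, -1, 0, -2, 0], [-1, -1, 2, 0, 0, 0], [0, 0, 0, 2, 0, -1], [0, -1, 0, 0, 2, 0], [-1, 0, 0, -1, 0, 2]].
The roots have two lengths (squared-length ratio 2:1); the short ones are alpha_{5}. The associated Dynkin diagram is a chain of 6 nodes with a double edge at one end; the terminal node there is the unique short simple root (B_6), so the type is B_6 (the algebra so(13)).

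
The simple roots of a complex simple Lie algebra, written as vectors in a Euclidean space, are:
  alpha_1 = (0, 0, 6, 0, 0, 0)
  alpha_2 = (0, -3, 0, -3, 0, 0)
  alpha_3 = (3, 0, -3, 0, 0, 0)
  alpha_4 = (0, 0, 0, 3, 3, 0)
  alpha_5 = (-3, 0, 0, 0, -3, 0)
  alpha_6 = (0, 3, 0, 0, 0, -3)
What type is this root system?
C_6 (sp(12))

Compute the Cartan integers a_ij = 2(alpha_i, alpha_j)/(alpha_j, alpha_j); the resulting 6x6 Cartan matrix is
[[2, 0, -2, 0, 0, 0], [0, 2, 0, -1, 0, -1], [-1, 0, 2, 0, -1, 0], [0, -1, 0, 2, -1, 0], [0, 0, -1, -1, 2, 0], [0, -1, 0, 0, 0, 2]].
The roots have two lengths (squared-length ratio 2:1); the short ones are alpha_{2,3,4,5,6}. The associated Dynkin diagram is a chain of 6 nodes with a double edge at one end; the terminal node there is the unique long simple root (C_6), so the type is C_6 (the algebra sp(12)).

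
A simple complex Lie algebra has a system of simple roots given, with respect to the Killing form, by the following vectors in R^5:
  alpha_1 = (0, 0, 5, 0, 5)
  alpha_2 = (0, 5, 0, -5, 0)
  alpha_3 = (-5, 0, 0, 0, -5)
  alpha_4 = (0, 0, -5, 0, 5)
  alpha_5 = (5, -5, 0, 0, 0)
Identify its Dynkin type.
D_5

Compute the Cartan integers a_ij = 2(alpha_i, alpha_j)/(alpha_j, alpha_j); the resulting 5x5 Cartan matrix is
[[2, 0, -1, 0, 0], [0, 2, 0, 0, -1], [-1, 0, 2, -1, -1], [0, 0, -1, 2, 0], [0, -1, -1, 0, 2]].
All simple roots have the same length, so the diagram is simply laced. The associated Dynkin diagram is a chain of 3 nodes with a fork of two nodes at one end (D_5), so the type is D_5 (the algebra so(10)).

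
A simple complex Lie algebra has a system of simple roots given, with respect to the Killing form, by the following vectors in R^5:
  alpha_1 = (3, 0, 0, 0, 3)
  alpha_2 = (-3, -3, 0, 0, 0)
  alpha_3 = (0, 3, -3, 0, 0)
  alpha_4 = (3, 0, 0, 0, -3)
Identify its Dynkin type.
Compute the Cartan integers a_ij = 2(alpha_i, alpha_j)/(alpha_j, alpha_j); the resulting 4x4 Cartan matrix is
[[2, -1, 0, 0], [-1, 2, -1, -1], [0, -1, 2, 0], [0, -1, 0, 2]].
All simple roots have the same length, so the diagram is simply laced. The associated Dynkin diagram is a chain of 2 nodes with a fork of two nodes at one end (D_4), so the type is D_4 (the algebra so(8)).

D_4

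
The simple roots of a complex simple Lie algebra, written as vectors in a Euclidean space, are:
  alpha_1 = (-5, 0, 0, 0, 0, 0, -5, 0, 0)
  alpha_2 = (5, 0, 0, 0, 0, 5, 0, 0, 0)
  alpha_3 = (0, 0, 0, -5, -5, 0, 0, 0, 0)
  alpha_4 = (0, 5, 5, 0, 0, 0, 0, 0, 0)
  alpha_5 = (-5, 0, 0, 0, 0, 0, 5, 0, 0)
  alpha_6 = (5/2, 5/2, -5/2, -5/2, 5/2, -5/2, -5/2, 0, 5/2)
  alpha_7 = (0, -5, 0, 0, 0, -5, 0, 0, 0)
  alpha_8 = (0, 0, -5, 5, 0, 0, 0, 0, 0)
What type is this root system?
Compute the Cartan integers a_ij = 2(alpha_i, alpha_j)/(alpha_j, alpha_j); the resulting 8x8 Cartan matrix is
[[2, -1, 0, 0, 0, 0, 0, 0], [-1, 2, 0, 0, -1, 0, -1, 0], [0, 0, 2, 0, 0, 0, 0, -1], [0, 0, 0, 2, 0, 0, -1, -1], [0, -1, 0, 0, 2, -1, 0, 0], [0, 0, 0, 0, -1, 2, 0, 0], [0, -1, 0, -1, 0, 0, 2, 0], [0, 0, -1, -1, 0, 0, 0, 2]].
All simple roots have the same length, so the diagram is simply laced. The associated Dynkin diagram is a chain of 7 nodes with one extra node attached to the third node from one end (E_8), so the type is E_8.

E_8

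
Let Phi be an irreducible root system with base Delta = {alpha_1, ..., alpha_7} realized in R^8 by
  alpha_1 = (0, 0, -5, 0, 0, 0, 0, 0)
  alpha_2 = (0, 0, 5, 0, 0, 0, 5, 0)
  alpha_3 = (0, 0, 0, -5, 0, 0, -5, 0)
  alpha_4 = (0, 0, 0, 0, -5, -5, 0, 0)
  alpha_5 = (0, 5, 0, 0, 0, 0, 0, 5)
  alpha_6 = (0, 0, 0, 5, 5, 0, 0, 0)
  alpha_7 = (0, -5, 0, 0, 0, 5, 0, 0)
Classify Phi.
Compute the Cartan integers a_ij = 2(alpha_i, alpha_j)/(alpha_j, alpha_j); the resulting 7x7 Cartan matrix is
[[2, -1, 0, 0, 0, 0, 0], [-2, 2, -1, 0, 0, 0, 0], [0, -1, 2, 0, 0, -1, 0], [0, 0, 0, 2, 0, -1, -1], [0, 0, 0, 0, 2, 0, -1], [0, 0, -1, -1, 0, 2, 0], [0, 0, 0, -1, -1, 0, 2]].
The roots have two lengths (squared-length ratio 2:1); the short ones are alpha_{1}. The associated Dynkin diagram is a chain of 7 nodes with a double edge at one end; the terminal node there is the unique short simple root (B_7), so the type is B_7 (the algebra so(15)).

B_7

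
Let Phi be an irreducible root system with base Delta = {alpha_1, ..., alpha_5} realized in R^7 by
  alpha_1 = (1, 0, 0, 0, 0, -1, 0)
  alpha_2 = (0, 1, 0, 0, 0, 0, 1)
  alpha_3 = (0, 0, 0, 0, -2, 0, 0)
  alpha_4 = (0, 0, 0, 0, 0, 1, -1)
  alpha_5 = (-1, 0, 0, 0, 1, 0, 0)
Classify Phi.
Compute the Cartan integers a_ij = 2(alpha_i, alpha_j)/(alpha_j, alpha_j); the resulting 5x5 Cartan matrix is
[[2, 0, 0, -1, -1], [0, 2, 0, -1, 0], [0, 0, 2, 0, -2], [-1, -1, 0, 2, 0], [-1, 0, -1, 0, 2]].
The roots have two lengths (squared-length ratio 2:1); the short ones are alpha_{1,2,4,5}. The associated Dynkin diagram is a chain of 5 nodes with a double edge at one end; the terminal node there is the unique long simple root (C_5), so the type is C_5 (the algebra sp(10)).

C5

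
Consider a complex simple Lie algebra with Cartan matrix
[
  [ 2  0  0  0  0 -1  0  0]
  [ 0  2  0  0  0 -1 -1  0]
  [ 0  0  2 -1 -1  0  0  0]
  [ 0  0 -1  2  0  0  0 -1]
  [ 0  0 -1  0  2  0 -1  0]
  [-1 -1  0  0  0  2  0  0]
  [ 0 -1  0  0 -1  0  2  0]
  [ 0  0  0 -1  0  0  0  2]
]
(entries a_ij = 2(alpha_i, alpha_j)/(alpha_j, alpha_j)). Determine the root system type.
The matrix has rank 8 with 2's on the diagonal. Reading the off-diagonal entries as Dynkin edges (a single edge where a_ij = a_ji = -1; a double or triple edge where a_ij * a_ji = 2 or 3), the diagram is a chain of 8 nodes with single edges (A_8). One simple-root ordering that puts it in standard form is (alpha_1, alpha_6, alpha_2, alpha_7, alpha_5, alpha_3, alpha_4, alpha_8). So the algebra is type A_8, i.e. sl(9).

type A_8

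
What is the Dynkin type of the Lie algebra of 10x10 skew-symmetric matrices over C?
D_5

This is so(10) with 10 even, which has dimension 10(10-1)/2 = 45 and rank 10/2 = 5. In the classification of classical Lie algebras, the orthogonal algebra so(2n) in an even number of variables has type D_n; here n = 5, so the Dynkin diagram is a chain of 3 nodes with a fork of two nodes at one end (D_5). Hence the type is D_5.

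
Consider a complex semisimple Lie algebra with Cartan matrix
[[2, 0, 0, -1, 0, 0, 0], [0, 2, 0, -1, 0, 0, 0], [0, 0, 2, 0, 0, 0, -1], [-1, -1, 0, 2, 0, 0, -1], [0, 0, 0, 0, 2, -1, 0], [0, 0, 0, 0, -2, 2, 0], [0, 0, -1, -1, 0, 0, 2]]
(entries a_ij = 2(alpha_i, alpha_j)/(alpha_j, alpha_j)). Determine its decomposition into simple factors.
The diagram associated to this matrix has two connected components: the simple roots {alpha_5, alpha_6} form a chain of 2 nodes with a double edge at one end; the terminal node there is the unique short simple root (B_2), and {alpha_1, alpha_2, alpha_3, alpha_4, alpha_7} form a chain of 3 nodes with a fork of two nodes at one end (D_5). A semisimple Lie algebra decomposes uniquely as the direct sum of simple ideals, one per connected component of its Dynkin diagram, so g ≅ B_2 ⊕ D_5 (dimension 10 + 45 = 55).

B_2 + D_5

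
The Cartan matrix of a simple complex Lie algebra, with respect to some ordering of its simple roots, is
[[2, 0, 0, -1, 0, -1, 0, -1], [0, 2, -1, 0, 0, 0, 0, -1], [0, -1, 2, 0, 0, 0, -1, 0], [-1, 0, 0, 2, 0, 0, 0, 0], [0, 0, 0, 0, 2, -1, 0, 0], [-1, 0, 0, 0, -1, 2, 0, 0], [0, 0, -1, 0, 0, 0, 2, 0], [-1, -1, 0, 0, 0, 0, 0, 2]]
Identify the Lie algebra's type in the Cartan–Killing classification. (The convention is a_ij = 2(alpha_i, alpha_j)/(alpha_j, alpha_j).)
The matrix has rank 8 with 2's on the diagonal. Reading the off-diagonal entries as Dynkin edges (a single edge where a_ij = a_ji = -1; a double or triple edge where a_ij * a_ji = 2 or 3), the diagram is a chain of 7 nodes with one extra node attached to the third node from one end (E_8). One simple-root ordering that puts it in standard form is (alpha_5, alpha_4, alpha_6, alpha_1, alpha_8, alpha_2, alpha_3, alpha_7). So the algebra is type E_8.

E8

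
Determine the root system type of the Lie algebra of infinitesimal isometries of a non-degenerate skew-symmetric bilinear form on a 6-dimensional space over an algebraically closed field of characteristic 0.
This is sp(6), which has dimension 6(6+1)/2 = 21 and rank 6/2 = 3. In the classification of classical Lie algebras, the symplectic algebra sp(2n) has type C_n; here n = 3, so the Dynkin diagram is a chain of 3 nodes with a double edge at one end; the terminal node there is the unique long simple root (C_3). Hence the type is C_3.

type C_3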